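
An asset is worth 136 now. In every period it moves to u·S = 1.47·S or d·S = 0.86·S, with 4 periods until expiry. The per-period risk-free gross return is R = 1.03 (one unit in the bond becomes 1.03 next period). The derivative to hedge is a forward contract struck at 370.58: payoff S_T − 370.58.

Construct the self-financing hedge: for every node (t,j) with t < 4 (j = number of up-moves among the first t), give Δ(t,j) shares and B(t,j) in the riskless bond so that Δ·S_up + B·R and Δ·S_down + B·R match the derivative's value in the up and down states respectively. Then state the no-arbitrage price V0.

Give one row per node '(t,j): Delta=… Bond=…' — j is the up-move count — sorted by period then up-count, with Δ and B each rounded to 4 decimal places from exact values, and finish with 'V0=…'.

Since d<R<u, set p* = (R−d)/(u−d) = 0.2787; price each node as the discounted p*-expectation of its children.
At expiry t=4: V(4,0)=-296.1869, V(4,1)=-243.4197, V(4,2)=-153.2246, V(4,3)=0.9461, V(4,4)=264.4705
  t=3,j=0: stock 86.5036 → up 127.1603 (V=-243.4197), down 74.3931 (V=-296.1869). Price -273.2828; hedge Δ=1.0000, bond B=-359.7864.
  t=3,j=1: stock 147.8608 → up 217.3554 (V=-153.2246), down 127.1603 (V=-243.4197). Price -211.9256; hedge Δ=1.0000, bond B=-359.7864.
  t=3,j=2: stock 252.7389 → up 371.5261 (V=0.9461), down 217.3554 (V=-153.2246). Price -107.0475; hedge Δ=1.0000, bond B=-359.7864.
  t=3,j=3: stock 432.0071 → up 635.0505 (V=264.4705), down 371.5261 (V=0.9461). Price 72.2207; hedge Δ=1.0000, bond B=-359.7864.
  t=2,j=0: stock 100.5856 → up 147.8608 (V=-211.9256), down 86.5036 (V=-273.2828). Price -248.7216; hedge Δ=1.0000, bond B=-349.3072.
  t=2,j=1: stock 171.9312 → up 252.7389 (V=-107.0475), down 147.8608 (V=-211.9256). Price -177.3760; hedge Δ=1.0000, bond B=-349.3072.
  t=2,j=2: stock 293.8824 → up 432.0071 (V=72.2207), down 252.7389 (V=-107.0475). Price -55.4248; hedge Δ=1.0000, bond B=-349.3072.
  t=1,j=0: stock 116.9600 → up 171.9312 (V=-177.3760), down 100.5856 (V=-248.7216). Price -222.1732; hedge Δ=1.0000, bond B=-339.1332.
  t=1,j=1: stock 199.9200 → up 293.8824 (V=-55.4248), down 171.9312 (V=-177.3760). Price -139.2132; hedge Δ=1.0000, bond B=-339.1332.
  t=0,j=0: stock 136.0000 → up 199.9200 (V=-139.2132), down 116.9600 (V=-222.1732). Price -193.2555; hedge Δ=1.0000, bond B=-329.2555.
Each (Δ,B) replicates both successor values, so the strategy is self-financing and V0 is arbitrage-free.

(0,0): Delta=1.0000 Bond=-329.2555
(1,0): Delta=1.0000 Bond=-339.1332
(1,1): Delta=1.0000 Bond=-339.1332
(2,0): Delta=1.0000 Bond=-349.3072
(2,1): Delta=1.0000 Bond=-349.3072
(2,2): Delta=1.0000 Bond=-349.3072
(3,0): Delta=1.0000 Bond=-359.7864
(3,1): Delta=1.0000 Bond=-359.7864
(3,2): Delta=1.0000 Bond=-359.7864
(3,3): Delta=1.0000 Bond=-359.7864
V0=-193.2555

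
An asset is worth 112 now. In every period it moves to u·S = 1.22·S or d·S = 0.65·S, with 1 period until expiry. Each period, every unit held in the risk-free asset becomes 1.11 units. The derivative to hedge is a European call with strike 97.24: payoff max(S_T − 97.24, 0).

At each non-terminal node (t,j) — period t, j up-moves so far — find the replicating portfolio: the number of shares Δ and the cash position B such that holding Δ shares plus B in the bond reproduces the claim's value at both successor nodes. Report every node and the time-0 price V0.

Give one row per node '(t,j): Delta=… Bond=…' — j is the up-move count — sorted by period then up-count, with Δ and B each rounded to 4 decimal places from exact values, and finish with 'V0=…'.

Since d<R<u, set p* = (R−d)/(u−d) = 0.8070; price each node as the discounted p*-expectation of its children.
Terminal values V(1,·): V(1,0)=0.0000, V(1,1)=39.4000
(0,0): S=112.0000. Δ = (V_up−V_dn)/(S_up−S_dn) = (39.4000−0.0000)/(136.6400−72.8000) = 0.6172. V = [p*·39.4000 + (1−p*)·0.0000]/1.11 = 28.6455. B = V − Δ·S = -40.4773.
Root portfolio cost Δ·112+B reproduces V0=28.6455.

(0,0): Delta=0.6172 Bond=-40.4773
V0=28.6455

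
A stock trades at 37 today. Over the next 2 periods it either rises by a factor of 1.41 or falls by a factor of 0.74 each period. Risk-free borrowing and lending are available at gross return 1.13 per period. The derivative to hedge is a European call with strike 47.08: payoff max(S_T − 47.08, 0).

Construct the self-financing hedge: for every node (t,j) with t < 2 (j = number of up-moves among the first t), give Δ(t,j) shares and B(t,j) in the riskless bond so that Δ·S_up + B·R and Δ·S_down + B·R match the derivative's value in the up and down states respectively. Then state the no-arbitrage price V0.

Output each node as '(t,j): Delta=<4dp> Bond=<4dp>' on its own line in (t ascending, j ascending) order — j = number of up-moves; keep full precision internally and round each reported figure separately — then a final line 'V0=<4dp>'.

Since d<R<u, set p* = (R−d)/(u−d) = 0.5821; price each node as the discounted p*-expectation of its children.
Terminal values V(2,·): V(2,0)=0.0000, V(2,1)=0.0000, V(2,2)=26.4797
  t=1,j=0: stock 27.3800 → up 38.6058 (V=0.0000), down 20.2612 (V=0.0000). Price 0.0000; hedge Δ=0.0000, bond B=0.0000.
  t=1,j=1: stock 52.1700 → up 73.5597 (V=26.4797), down 38.6058 (V=0.0000). Price 13.6403; hedge Δ=0.7576, bond B=-25.8816.
  t=0,j=0: stock 37.0000 → up 52.1700 (V=13.6403), down 27.3800 (V=0.0000). Price 7.0264; hedge Δ=0.5502, bond B=-13.3322.
Each (Δ,B) replicates both successor values, so the strategy is self-financing and V0 is arbitrage-free.

(0,0): Delta=0.5502 Bond=-13.3322
(1,0): Delta=0.0000 Bond=0.0000
(1,1): Delta=0.7576 Bond=-25.8816
V0=7.0264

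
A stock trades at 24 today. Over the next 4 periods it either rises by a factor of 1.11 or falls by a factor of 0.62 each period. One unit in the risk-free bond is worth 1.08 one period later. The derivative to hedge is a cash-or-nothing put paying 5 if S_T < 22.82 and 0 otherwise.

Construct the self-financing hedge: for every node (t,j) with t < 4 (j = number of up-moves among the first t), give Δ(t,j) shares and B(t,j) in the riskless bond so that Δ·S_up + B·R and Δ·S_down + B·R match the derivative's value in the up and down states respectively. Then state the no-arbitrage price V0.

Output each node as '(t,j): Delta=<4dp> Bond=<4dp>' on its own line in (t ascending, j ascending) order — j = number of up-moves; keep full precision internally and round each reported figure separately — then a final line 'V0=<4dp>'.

(0,0): Delta=-0.2792 Bond=7.5224
(1,0): Delta=0.0000 Bond=3.9692
(1,1): Delta=-0.2894 Bond=8.3952
(2,0): Delta=0.0000 Bond=4.2867
(2,1): Delta=0.0000 Bond=4.2867
(2,2): Delta=-0.3000 Bond=9.3786
(3,0): Delta=0.0000 Bond=4.6296
(3,1): Delta=0.0000 Bond=4.6296
(3,2): Delta=0.0000 Bond=4.6296
(3,3): Delta=-0.3109 Bond=10.4875
V0=0.8207

Since d<R<u, set p* = (R−d)/(u−d) = 0.9388; price each node as the discounted p*-expectation of its children.
At expiry t=4: V(4,0)=5.0000, V(4,1)=5.0000, V(4,2)=5.0000, V(4,3)=5.0000, V(4,4)=0.0000
  t=3,j=0: stock 5.7199 → up 6.3491 (V=5.0000), down 3.5463 (V=5.0000). Price 4.6296; hedge Δ=0.0000, bond B=4.6296.
  t=3,j=1: stock 10.2404 → up 11.3669 (V=5.0000), down 6.3491 (V=5.0000). Price 4.6296; hedge Δ=0.0000, bond B=4.6296.
  t=3,j=2: stock 18.3336 → up 20.3503 (V=5.0000), down 11.3669 (V=5.0000). Price 4.6296; hedge Δ=0.0000, bond B=4.6296.
  t=3,j=3: stock 32.8231 → up 36.4337 (V=0.0000), down 20.3503 (V=5.0000). Price 0.2834; hedge Δ=-0.3109, bond B=10.4875.
  t=2,j=0: stock 9.2256 → up 10.2404 (V=4.6296), down 5.7199 (V=4.6296). Price 4.2867; hedge Δ=0.0000, bond B=4.2867.
  t=2,j=1: stock 16.5168 → up 18.3336 (V=4.6296), down 10.2404 (V=4.6296). Price 4.2867; hedge Δ=0.0000, bond B=4.2867.
  t=2,j=2: stock 29.5704 → up 32.8231 (V=0.2834), down 18.3336 (V=4.6296). Price 0.5088; hedge Δ=-0.3000, bond B=9.3786.
  t=1,j=0: stock 14.8800 → up 16.5168 (V=4.2867), down 9.2256 (V=4.2867). Price 3.9692; hedge Δ=0.0000, bond B=3.9692.
  t=1,j=1: stock 26.6400 → up 29.5704 (V=0.5088), down 16.5168 (V=4.2867). Price 0.6853; hedge Δ=-0.2894, bond B=8.3952.
  t=0,j=0: stock 24.0000 → up 26.6400 (V=0.6853), down 14.8800 (V=3.9692). Price 0.8207; hedge Δ=-0.2792, bond B=7.5224.
Each (Δ,B) replicates both successor values, so the strategy is self-financing and V0 is arbitrage-free.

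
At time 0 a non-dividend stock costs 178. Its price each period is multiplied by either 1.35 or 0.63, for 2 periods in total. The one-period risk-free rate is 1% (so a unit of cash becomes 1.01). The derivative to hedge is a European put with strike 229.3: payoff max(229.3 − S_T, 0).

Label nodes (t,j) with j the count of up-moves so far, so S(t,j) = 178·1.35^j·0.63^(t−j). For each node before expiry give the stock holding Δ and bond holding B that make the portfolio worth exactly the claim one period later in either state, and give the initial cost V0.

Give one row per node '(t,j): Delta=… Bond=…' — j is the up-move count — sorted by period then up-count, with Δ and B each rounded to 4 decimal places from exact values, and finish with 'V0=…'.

(0,0): Delta=-0.6122 Bond=181.7273
(1,0): Delta=-1.0000 Bond=227.0297
(1,1): Delta=-0.4503 Bond=144.6368
V0=72.7513

Risk-neutral probability p* = (R−d)/(u−d) = (1.01−0.63)/(1.35−0.63) = 0.5278.
Terminal payoffs: V(2,0)=158.6518, V(2,1)=77.9110, V(2,2)=0.0000
(1,0): S=112.1400. Δ = (V_up−V_dn)/(S_up−S_dn) = (77.9110−158.6518)/(151.3890−70.6482) = -1.0000. V = [p*·77.9110 + (1−p*)·158.6518]/1.01 = 114.8897. B = V − Δ·S = 227.0297.
(1,1): S=240.3000. Δ = (V_up−V_dn)/(S_up−S_dn) = (0.0000−77.9110)/(324.4050−151.3890) = -0.4503. V = [p*·0.0000 + (1−p*)·77.9110]/1.01 = 36.4270. B = V − Δ·S = 144.6368.
(0,0): S=178.0000. Δ = (V_up−V_dn)/(S_up−S_dn) = (36.4270−114.8897)/(240.3000−112.1400) = -0.6122. V = [p*·36.4270 + (1−p*)·114.8897]/1.01 = 72.7513. B = V − Δ·S = 181.7273.
Check: Δ(0,0)·S0 + B(0,0) = 72.7513 = V0.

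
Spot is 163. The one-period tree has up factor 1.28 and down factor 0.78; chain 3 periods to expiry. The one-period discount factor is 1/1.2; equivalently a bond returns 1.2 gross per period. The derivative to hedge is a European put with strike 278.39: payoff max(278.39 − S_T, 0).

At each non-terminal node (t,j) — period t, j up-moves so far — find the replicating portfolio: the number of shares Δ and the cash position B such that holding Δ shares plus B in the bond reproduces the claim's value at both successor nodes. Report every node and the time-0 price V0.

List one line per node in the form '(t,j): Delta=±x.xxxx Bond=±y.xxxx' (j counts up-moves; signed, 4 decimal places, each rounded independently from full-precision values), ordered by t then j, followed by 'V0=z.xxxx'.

Risk-neutral probability p* = (R−d)/(u−d) = (1.2−0.78)/(1.28−0.78) = 0.8400.
Terminal payoffs: V(3,0)=201.0380, V(3,1)=151.4534, V(3,2)=70.0838, V(3,3)=0.0000
  t=2,j=0: stock 99.1692 → up 126.9366 (V=151.4534), down 77.3520 (V=201.0380). Price 132.8225; hedge Δ=-1.0000, bond B=231.9917.
  t=2,j=1: stock 162.7392 → up 208.3062 (V=70.0838), down 126.9366 (V=151.4534). Price 69.2525; hedge Δ=-1.0000, bond B=231.9917.
  t=2,j=2: stock 267.0592 → up 341.8358 (V=0.0000), down 208.3062 (V=70.0838). Price 9.3445; hedge Δ=-0.5249, bond B=149.5122.
  t=1,j=0: stock 127.1400 → up 162.7392 (V=69.2525), down 99.1692 (V=132.8225). Price 66.1864; hedge Δ=-1.0000, bond B=193.3264.
  t=1,j=1: stock 208.6400 → up 267.0592 (V=9.3445), down 162.7392 (V=69.2525). Price 15.7748; hedge Δ=-0.5743, bond B=135.5907.
  t=0,j=0: stock 163.0000 → up 208.6400 (V=15.7748), down 127.1400 (V=66.1864). Price 19.8672; hedge Δ=-0.6185, bond B=120.6904.
Each (Δ,B) replicates both successor values, so the strategy is self-financing and V0 is arbitrage-free.

(0,0): Delta=-0.6185 Bond=120.6904
(1,0): Delta=-1.0000 Bond=193.3264
(1,1): Delta=-0.5743 Bond=135.5907
(2,0): Delta=-1.0000 Bond=231.9917
(2,1): Delta=-1.0000 Bond=231.9917
(2,2): Delta=-0.5249 Bond=149.5122
V0=19.8672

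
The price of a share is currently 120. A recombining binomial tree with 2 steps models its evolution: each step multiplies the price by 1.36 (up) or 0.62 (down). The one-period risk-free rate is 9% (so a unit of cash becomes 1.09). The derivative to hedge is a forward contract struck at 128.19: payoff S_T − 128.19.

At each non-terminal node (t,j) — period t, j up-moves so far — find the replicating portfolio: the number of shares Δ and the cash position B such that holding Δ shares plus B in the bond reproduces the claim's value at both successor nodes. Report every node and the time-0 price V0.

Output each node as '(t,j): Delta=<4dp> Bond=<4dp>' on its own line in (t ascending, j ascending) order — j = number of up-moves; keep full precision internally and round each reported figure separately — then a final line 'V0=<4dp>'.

(0,0): Delta=1.0000 Bond=-107.8950
(1,0): Delta=1.0000 Bond=-117.6055
(1,1): Delta=1.0000 Bond=-117.6055
V0=12.1050

No-arbitrage ⇒ martingale measure with p* = (R−d)/(u−d) = 0.6351.
Terminal values V(2,·): V(2,0)=-82.0620, V(2,1)=-27.0060, V(2,2)=93.7620
(1,0): S=74.4000. Δ = (V_up−V_dn)/(S_up−S_dn) = (-27.0060−-82.0620)/(101.1840−46.1280) = 1.0000. V = [p*·-27.0060 + (1−p*)·-82.0620]/1.09 = -43.2055. B = V − Δ·S = -117.6055.
(1,1): S=163.2000. Δ = (V_up−V_dn)/(S_up−S_dn) = (93.7620−-27.0060)/(221.9520−101.1840) = 1.0000. V = [p*·93.7620 + (1−p*)·-27.0060]/1.09 = 45.5945. B = V − Δ·S = -117.6055.
(0,0): S=120.0000. Δ = (V_up−V_dn)/(S_up−S_dn) = (45.5945−-43.2055)/(163.2000−74.4000) = 1.0000. V = [p*·45.5945 + (1−p*)·-43.2055]/1.09 = 12.1050. B = V − Δ·S = -107.8950.
Self-financing check: at every node Δ·S+B equals the discounted successor values.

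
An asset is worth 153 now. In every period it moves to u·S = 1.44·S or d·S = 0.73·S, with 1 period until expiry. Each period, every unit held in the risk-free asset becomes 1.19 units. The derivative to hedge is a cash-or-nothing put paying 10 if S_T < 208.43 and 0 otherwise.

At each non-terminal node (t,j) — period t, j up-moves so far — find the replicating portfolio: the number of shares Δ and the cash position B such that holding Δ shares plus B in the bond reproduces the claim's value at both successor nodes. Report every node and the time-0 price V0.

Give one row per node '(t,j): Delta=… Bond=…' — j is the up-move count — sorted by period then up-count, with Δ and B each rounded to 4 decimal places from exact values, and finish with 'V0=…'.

Risk-neutral probability p* = (R−d)/(u−d) = (1.19−0.73)/(1.44−0.73) = 0.6479.
At expiry t=1: V(1,0)=10.0000, V(1,1)=0.0000
(0,0): S=153.0000. Δ = (V_up−V_dn)/(S_up−S_dn) = (0.0000−10.0000)/(220.3200−111.6900) = -0.0921. V = [p*·0.0000 + (1−p*)·10.0000]/1.19 = 2.9589. B = V − Δ·S = 17.0434.
Check: Δ(0,0)·S0 + B(0,0) = 2.9589 = V0.

(0,0): Delta=-0.0921 Bond=17.0434
V0=2.9589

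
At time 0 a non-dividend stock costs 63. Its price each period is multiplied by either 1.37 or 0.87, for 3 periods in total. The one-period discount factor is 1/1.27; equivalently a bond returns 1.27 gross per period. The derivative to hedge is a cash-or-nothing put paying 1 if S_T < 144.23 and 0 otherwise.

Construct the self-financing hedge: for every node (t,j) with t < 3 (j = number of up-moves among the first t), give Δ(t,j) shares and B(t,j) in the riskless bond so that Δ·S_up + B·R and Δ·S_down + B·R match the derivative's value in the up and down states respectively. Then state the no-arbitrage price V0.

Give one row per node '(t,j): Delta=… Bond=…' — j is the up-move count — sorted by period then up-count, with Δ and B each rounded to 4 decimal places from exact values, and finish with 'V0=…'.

(0,0): Delta=-0.0126 Bond=1.0318
(1,0): Delta=0.0000 Bond=0.6200
(1,1): Delta=-0.0146 Bond=1.4830
(2,0): Delta=0.0000 Bond=0.7874
(2,1): Delta=0.0000 Bond=0.7874
(2,2): Delta=-0.0169 Bond=2.1575
V0=0.2382

The replicating-portfolio and risk-neutral prices coincide; use p* = (1.27−0.87)/(1.37−0.87) = 0.8000 for the latter.
Terminal payoffs: V(3,0)=1.0000, V(3,1)=1.0000, V(3,2)=1.0000, V(3,3)=0.0000
  t=2,j=0: stock 47.6847 → up 65.3280 (V=1.0000), down 41.4857 (V=1.0000). Price 0.7874; hedge Δ=0.0000, bond B=0.7874.
  t=2,j=1: stock 75.0897 → up 102.8729 (V=1.0000), down 65.3280 (V=1.0000). Price 0.7874; hedge Δ=0.0000, bond B=0.7874.
  t=2,j=2: stock 118.2447 → up 161.9952 (V=0.0000), down 102.8729 (V=1.0000). Price 0.1575; hedge Δ=-0.0169, bond B=2.1575.
  t=1,j=0: stock 54.8100 → up 75.0897 (V=0.7874), down 47.6847 (V=0.7874). Price 0.6200; hedge Δ=0.0000, bond B=0.6200.
  t=1,j=1: stock 86.3100 → up 118.2447 (V=0.1575), down 75.0897 (V=0.7874). Price 0.2232; hedge Δ=-0.0146, bond B=1.4830.
  t=0,j=0: stock 63.0000 → up 86.3100 (V=0.2232), down 54.8100 (V=0.6200). Price 0.2382; hedge Δ=-0.0126, bond B=1.0318.
Each (Δ,B) replicates both successor values, so the strategy is self-financing and V0 is arbitrage-free.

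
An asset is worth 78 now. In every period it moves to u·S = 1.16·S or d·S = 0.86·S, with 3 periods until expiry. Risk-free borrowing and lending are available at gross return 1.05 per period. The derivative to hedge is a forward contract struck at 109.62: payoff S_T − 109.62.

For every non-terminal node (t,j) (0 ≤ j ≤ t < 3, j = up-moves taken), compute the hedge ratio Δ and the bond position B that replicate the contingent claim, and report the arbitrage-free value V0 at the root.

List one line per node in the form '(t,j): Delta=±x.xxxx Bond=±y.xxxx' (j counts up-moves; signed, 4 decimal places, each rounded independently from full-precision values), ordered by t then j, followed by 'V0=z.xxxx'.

(0,0): Delta=1.0000 Bond=-94.6939
(1,0): Delta=1.0000 Bond=-99.4286
(1,1): Delta=1.0000 Bond=-99.4286
(2,0): Delta=1.0000 Bond=-104.4000
(2,1): Delta=1.0000 Bond=-104.4000
(2,2): Delta=1.0000 Bond=-104.4000
V0=-16.6939

No-arbitrage ⇒ martingale measure with p* = (R−d)/(u−d) = 0.6333.
Terminal values V(3,·): V(3,0)=-60.0076, V(3,1)=-42.7010, V(3,2)=-19.3572, V(3,3)=12.1299
(2,0): S=57.6888. Δ = (V_up−V_dn)/(S_up−S_dn) = (-42.7010−-60.0076)/(66.9190−49.6124) = 1.0000. V = [p*·-42.7010 + (1−p*)·-60.0076]/1.05 = -46.7112. B = V − Δ·S = -104.4000.
(2,1): S=77.8128. Δ = (V_up−V_dn)/(S_up−S_dn) = (-19.3572−-42.7010)/(90.2628−66.9190) = 1.0000. V = [p*·-19.3572 + (1−p*)·-42.7010]/1.05 = -26.5872. B = V − Δ·S = -104.4000.
(2,2): S=104.9568. Δ = (V_up−V_dn)/(S_up−S_dn) = (12.1299−-19.3572)/(121.7499−90.2628) = 1.0000. V = [p*·12.1299 + (1−p*)·-19.3572]/1.05 = 0.5568. B = V − Δ·S = -104.4000.
(1,0): S=67.0800. Δ = (V_up−V_dn)/(S_up−S_dn) = (-26.5872−-46.7112)/(77.8128−57.6888) = 1.0000. V = [p*·-26.5872 + (1−p*)·-46.7112]/1.05 = -32.3486. B = V − Δ·S = -99.4286.
(1,1): S=90.4800. Δ = (V_up−V_dn)/(S_up−S_dn) = (0.5568−-26.5872)/(104.9568−77.8128) = 1.0000. V = [p*·0.5568 + (1−p*)·-26.5872]/1.05 = -8.9486. B = V − Δ·S = -99.4286.
(0,0): S=78.0000. Δ = (V_up−V_dn)/(S_up−S_dn) = (-8.9486−-32.3486)/(90.4800−67.0800) = 1.0000. V = [p*·-8.9486 + (1−p*)·-32.3486]/1.05 = -16.6939. B = V − Δ·S = -94.6939.
Root portfolio cost Δ·78+B reproduces V0=-16.6939.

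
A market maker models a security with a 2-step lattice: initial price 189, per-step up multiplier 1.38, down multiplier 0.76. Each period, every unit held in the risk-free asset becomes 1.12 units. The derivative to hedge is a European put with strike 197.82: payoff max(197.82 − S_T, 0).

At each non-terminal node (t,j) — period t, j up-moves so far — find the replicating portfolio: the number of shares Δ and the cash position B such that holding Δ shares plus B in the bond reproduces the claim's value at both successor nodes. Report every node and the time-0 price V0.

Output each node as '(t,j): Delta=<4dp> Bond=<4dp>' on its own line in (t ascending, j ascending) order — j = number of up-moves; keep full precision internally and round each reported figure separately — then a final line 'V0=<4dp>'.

The replicating-portfolio and risk-neutral prices coincide; use p* = (1.12−0.76)/(1.38−0.76) = 0.5806 for the latter.
Terminal payoffs: V(2,0)=88.6536, V(2,1)=0.0000, V(2,2)=0.0000
Node (1,0) S=143.6400: V=(p*·0.0000+(1−p*)·88.6536)/1.12=33.1940; Δ=(0.0000−88.6536)/(198.2232−109.1664)=-0.9955; B=V−Δ·S=176.1837
Node (1,1) S=260.8200: V=(p*·0.0000+(1−p*)·0.0000)/1.12=0.0000; Δ=(0.0000−0.0000)/(359.9316−198.2232)=0.0000; B=V−Δ·S=0.0000
Node (0,0) S=189.0000: V=(p*·0.0000+(1−p*)·33.1940)/1.12=12.4286; Δ=(0.0000−33.1940)/(260.8200−143.6400)=-0.2833; B=V−Δ·S=65.9674
Each (Δ,B) replicates both successor values, so the strategy is self-financing and V0 is arbitrage-free.

(0,0): Delta=-0.2833 Bond=65.9674
(1,0): Delta=-0.9955 Bond=176.1837
(1,1): Delta=0.0000 Bond=0.0000
V0=12.4286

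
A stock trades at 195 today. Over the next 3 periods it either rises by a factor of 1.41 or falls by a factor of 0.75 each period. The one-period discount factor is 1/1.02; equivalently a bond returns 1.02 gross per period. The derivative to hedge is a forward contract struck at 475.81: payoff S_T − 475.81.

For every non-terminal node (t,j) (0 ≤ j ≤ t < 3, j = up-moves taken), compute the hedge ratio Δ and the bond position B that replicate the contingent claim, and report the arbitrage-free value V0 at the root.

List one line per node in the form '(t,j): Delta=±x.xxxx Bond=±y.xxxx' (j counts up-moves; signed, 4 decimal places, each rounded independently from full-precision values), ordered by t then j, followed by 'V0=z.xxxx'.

Risk-neutral probability p* = (R−d)/(u−d) = (1.02−0.75)/(1.41−0.75) = 0.4091.
Payoff layer (t=3): V(3,0)=-393.5444, V(3,1)=-321.1506, V(3,2)=-185.0504, V(3,3)=70.8181
Node (2,0) S=109.6875: V=(p*·-321.1506+(1−p*)·-393.5444)/1.02=-356.7929; Δ=(-321.1506−-393.5444)/(154.6594−82.2656)=1.0000; B=V−Δ·S=-466.4804
Node (2,1) S=206.2125: V=(p*·-185.0504+(1−p*)·-321.1506)/1.02=-260.2679; Δ=(-185.0504−-321.1506)/(290.7596−154.6594)=1.0000; B=V−Δ·S=-466.4804
Node (2,2) S=387.6795: V=(p*·70.8181+(1−p*)·-185.0504)/1.02=-78.8009; Δ=(70.8181−-185.0504)/(546.6281−290.7596)=1.0000; B=V−Δ·S=-466.4804
Node (1,0) S=146.2500: V=(p*·-260.2679+(1−p*)·-356.7929)/1.02=-311.0837; Δ=(-260.2679−-356.7929)/(206.2125−109.6875)=1.0000; B=V−Δ·S=-457.3337
Node (1,1) S=274.9500: V=(p*·-78.8009+(1−p*)·-260.2679)/1.02=-182.3837; Δ=(-78.8009−-260.2679)/(387.6795−206.2125)=1.0000; B=V−Δ·S=-457.3337
Node (0,0) S=195.0000: V=(p*·-182.3837+(1−p*)·-311.0837)/1.02=-253.3664; Δ=(-182.3837−-311.0837)/(274.9500−146.2500)=1.0000; B=V−Δ·S=-448.3664
Root portfolio cost Δ·195+B reproduces V0=-253.3664.

(0,0): Delta=1.0000 Bond=-448.3664
(1,0): Delta=1.0000 Bond=-457.3337
(1,1): Delta=1.0000 Bond=-457.3337
(2,0): Delta=1.0000 Bond=-466.4804
(2,1): Delta=1.0000 Bond=-466.4804
(2,2): Delta=1.0000 Bond=-466.4804
V0=-253.3664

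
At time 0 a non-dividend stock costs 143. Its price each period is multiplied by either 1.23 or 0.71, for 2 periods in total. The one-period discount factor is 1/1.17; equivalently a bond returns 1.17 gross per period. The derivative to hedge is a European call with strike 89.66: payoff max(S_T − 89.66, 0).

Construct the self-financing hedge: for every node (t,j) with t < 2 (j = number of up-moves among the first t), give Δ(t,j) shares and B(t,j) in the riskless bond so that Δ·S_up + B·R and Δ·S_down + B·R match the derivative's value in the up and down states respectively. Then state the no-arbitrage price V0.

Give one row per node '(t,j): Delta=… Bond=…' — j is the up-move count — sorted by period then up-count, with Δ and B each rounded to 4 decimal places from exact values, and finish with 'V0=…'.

(0,0): Delta=0.9767 Bond=-61.9940
(1,0): Delta=0.6671 Bond=-41.1038
(1,1): Delta=1.0000 Bond=-76.6325
V0=77.6731

The replicating-portfolio and risk-neutral prices coincide; use p* = (1.17−0.71)/(1.23−0.71) = 0.8846 for the latter.
At expiry t=2: V(2,0)=0.0000, V(2,1)=35.2219, V(2,2)=126.6847
  t=1,j=0: stock 101.5300 → up 124.8819 (V=35.2219), down 72.0863 (V=0.0000). Price 26.6306; hedge Δ=0.6671, bond B=-41.1038.
  t=1,j=1: stock 175.8900 → up 216.3447 (V=126.6847), down 124.8819 (V=35.2219). Price 99.2575; hedge Δ=1.0000, bond B=-76.6325.
  t=0,j=0: stock 143.0000 → up 175.8900 (V=99.2575), down 101.5300 (V=26.6306). Price 77.6731; hedge Δ=0.9767, bond B=-61.9940.
Each (Δ,B) replicates both successor values, so the strategy is self-financing and V0 is arbitrage-free.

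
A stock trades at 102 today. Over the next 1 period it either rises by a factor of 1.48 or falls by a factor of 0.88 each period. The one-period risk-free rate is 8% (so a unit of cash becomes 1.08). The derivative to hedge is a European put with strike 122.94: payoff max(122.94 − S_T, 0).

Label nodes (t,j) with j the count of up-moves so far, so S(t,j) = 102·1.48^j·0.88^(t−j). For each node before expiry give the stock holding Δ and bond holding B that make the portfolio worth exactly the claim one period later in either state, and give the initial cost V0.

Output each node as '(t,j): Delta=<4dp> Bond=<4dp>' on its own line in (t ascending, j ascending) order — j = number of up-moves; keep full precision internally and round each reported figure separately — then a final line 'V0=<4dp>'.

(0,0): Delta=-0.5422 Bond=75.7815
V0=20.4815

No-arbitrage ⇒ martingale measure with p* = (R−d)/(u−d) = 0.3333.
Payoff layer (t=1): V(1,0)=33.1800, V(1,1)=0.0000
(0,0): S=102.0000. Δ = (V_up−V_dn)/(S_up−S_dn) = (0.0000−33.1800)/(150.9600−89.7600) = -0.5422. V = [p*·0.0000 + (1−p*)·33.1800]/1.08 = 20.4815. B = V − Δ·S = 75.7815.
Check: Δ(0,0)·S0 + B(0,0) = 20.4815 = V0.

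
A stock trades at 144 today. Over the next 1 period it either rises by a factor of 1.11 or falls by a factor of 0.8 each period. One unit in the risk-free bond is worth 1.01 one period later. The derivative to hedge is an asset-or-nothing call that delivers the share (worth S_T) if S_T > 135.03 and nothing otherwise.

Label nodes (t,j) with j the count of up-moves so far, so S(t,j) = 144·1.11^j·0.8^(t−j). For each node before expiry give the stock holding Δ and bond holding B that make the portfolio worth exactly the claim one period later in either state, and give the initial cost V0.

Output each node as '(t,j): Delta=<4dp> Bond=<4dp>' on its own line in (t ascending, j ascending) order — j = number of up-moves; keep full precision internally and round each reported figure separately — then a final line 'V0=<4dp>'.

(0,0): Delta=3.5806 Bond=-408.4063
V0=107.2066

The replicating-portfolio and risk-neutral prices coincide; use p* = (1.01−0.8)/(1.11−0.8) = 0.6774 for the latter.
Terminal values V(1,·): V(1,0)=0.0000, V(1,1)=159.8400
Node (0,0) S=144.0000: V=(p*·159.8400+(1−p*)·0.0000)/1.01=107.2066; Δ=(159.8400−0.0000)/(159.8400−115.2000)=3.5806; B=V−Δ·S=-408.4063
The time-0 hedge costs 107.2066, which is the no-arbitrage price.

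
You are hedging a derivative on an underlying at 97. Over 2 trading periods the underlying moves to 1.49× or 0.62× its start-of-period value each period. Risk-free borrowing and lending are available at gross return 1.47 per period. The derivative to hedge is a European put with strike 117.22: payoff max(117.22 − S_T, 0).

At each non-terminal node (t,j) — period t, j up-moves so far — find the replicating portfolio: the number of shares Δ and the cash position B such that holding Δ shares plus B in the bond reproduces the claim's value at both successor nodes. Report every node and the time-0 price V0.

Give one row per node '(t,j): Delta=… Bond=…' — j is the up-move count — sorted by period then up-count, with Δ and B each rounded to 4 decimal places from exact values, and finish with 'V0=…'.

No-arbitrage ⇒ martingale measure with p* = (R−d)/(u−d) = 0.9770.
Terminal payoffs: V(2,0)=79.9332, V(2,1)=27.6114, V(2,2)=0.0000
(1,0): S=60.1400. Δ = (V_up−V_dn)/(S_up−S_dn) = (27.6114−79.9332)/(89.6086−37.2868) = -1.0000. V = [p*·27.6114 + (1−p*)·79.9332]/1.47 = 19.6015. B = V − Δ·S = 79.7415.
(1,1): S=144.5300. Δ = (V_up−V_dn)/(S_up−S_dn) = (0.0000−27.6114)/(215.3497−89.6086) = -0.2196. V = [p*·0.0000 + (1−p*)·27.6114]/1.47 = 0.4318. B = V − Δ·S = 32.1690.
(0,0): S=97.0000. Δ = (V_up−V_dn)/(S_up−S_dn) = (0.4318−19.6015)/(144.5300−60.1400) = -0.2272. V = [p*·0.4318 + (1−p*)·19.6015]/1.47 = 0.5935. B = V − Δ·S = 22.6277.
Root portfolio cost Δ·97+B reproduces V0=0.5935.

(0,0): Delta=-0.2272 Bond=22.6277
(1,0): Delta=-1.0000 Bond=79.7415
(1,1): Delta=-0.2196 Bond=32.1690
V0=0.5935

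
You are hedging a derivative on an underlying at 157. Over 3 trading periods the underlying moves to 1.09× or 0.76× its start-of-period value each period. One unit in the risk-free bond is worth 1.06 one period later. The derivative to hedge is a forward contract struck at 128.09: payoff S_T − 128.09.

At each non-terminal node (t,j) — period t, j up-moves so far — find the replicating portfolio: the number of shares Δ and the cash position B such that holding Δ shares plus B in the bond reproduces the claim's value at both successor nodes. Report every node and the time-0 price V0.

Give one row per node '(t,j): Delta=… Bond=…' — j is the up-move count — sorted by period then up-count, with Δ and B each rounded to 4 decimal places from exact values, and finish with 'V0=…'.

The replicating-portfolio and risk-neutral prices coincide; use p* = (1.06−0.76)/(1.09−0.76) = 0.9091 for the latter.
At expiry t=3: V(3,0)=-59.1708, V(3,1)=-29.2453, V(3,2)=13.6741, V(3,3)=75.2296
(2,0): S=90.6832. Δ = (V_up−V_dn)/(S_up−S_dn) = (-29.2453−-59.1708)/(98.8447−68.9192) = 1.0000. V = [p*·-29.2453 + (1−p*)·-59.1708]/1.06 = -30.1564. B = V − Δ·S = -120.8396.
(2,1): S=130.0588. Δ = (V_up−V_dn)/(S_up−S_dn) = (13.6741−-29.2453)/(141.7641−98.8447) = 1.0000. V = [p*·13.6741 + (1−p*)·-29.2453]/1.06 = 9.2192. B = V − Δ·S = -120.8396.
(2,2): S=186.5317. Δ = (V_up−V_dn)/(S_up−S_dn) = (75.2296−13.6741)/(203.3196−141.7641) = 1.0000. V = [p*·75.2296 + (1−p*)·13.6741]/1.06 = 65.6921. B = V − Δ·S = -120.8396.
(1,0): S=119.3200. Δ = (V_up−V_dn)/(S_up−S_dn) = (9.2192−-30.1564)/(130.0588−90.6832) = 1.0000. V = [p*·9.2192 + (1−p*)·-30.1564]/1.06 = 5.3204. B = V − Δ·S = -113.9996.
(1,1): S=171.1300. Δ = (V_up−V_dn)/(S_up−S_dn) = (65.6921−9.2192)/(186.5317−130.0588) = 1.0000. V = [p*·65.6921 + (1−p*)·9.2192]/1.06 = 57.1304. B = V − Δ·S = -113.9996.
(0,0): S=157.0000. Δ = (V_up−V_dn)/(S_up−S_dn) = (57.1304−5.3204)/(171.1300−119.3200) = 1.0000. V = [p*·57.1304 + (1−p*)·5.3204]/1.06 = 49.4532. B = V − Δ·S = -107.5468.
Each (Δ,B) replicates both successor values, so the strategy is self-financing and V0 is arbitrage-free.

(0,0): Delta=1.0000 Bond=-107.5468
(1,0): Delta=1.0000 Bond=-113.9996
(1,1): Delta=1.0000 Bond=-113.9996
(2,0): Delta=1.0000 Bond=-120.8396
(2,1): Delta=1.0000 Bond=-120.8396
(2,2): Delta=1.0000 Bond=-120.8396
V0=49.4532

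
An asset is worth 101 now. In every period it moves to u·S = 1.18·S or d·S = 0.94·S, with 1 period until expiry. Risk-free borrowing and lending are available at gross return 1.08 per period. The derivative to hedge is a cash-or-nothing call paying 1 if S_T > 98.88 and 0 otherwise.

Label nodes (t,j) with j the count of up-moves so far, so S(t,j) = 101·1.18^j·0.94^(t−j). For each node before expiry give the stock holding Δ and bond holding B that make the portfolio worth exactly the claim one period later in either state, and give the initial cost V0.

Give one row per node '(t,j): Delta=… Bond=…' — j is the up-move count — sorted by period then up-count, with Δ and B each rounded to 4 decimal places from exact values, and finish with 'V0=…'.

Risk-neutral probability p* = (R−d)/(u−d) = (1.08−0.94)/(1.18−0.94) = 0.5833.
Terminal payoffs: V(1,0)=0.0000, V(1,1)=1.0000
  t=0,j=0: stock 101.0000 → up 119.1800 (V=1.0000), down 94.9400 (V=0.0000). Price 0.5401; hedge Δ=0.0413, bond B=-3.6265.
Check: Δ(0,0)·S0 + B(0,0) = 0.5401 = V0.

(0,0): Delta=0.0413 Bond=-3.6265
V0=0.5401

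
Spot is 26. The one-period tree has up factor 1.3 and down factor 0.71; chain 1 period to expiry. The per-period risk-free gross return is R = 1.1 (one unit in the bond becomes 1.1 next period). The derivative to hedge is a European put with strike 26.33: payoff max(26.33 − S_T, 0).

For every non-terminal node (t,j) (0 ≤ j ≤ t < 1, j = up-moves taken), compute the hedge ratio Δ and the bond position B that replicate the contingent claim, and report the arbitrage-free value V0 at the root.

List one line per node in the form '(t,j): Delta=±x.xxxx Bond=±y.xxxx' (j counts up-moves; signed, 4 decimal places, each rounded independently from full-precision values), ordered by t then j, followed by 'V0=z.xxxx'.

Since d<R<u, set p* = (R−d)/(u−d) = 0.6610; price each node as the discounted p*-expectation of its children.
Terminal payoffs: V(1,0)=7.8700, V(1,1)=0.0000
Node (0,0) S=26.0000: V=(p*·0.0000+(1−p*)·7.8700)/1.1=2.4253; Δ=(0.0000−7.8700)/(33.8000−18.4600)=-0.5130; B=V−Δ·S=15.7643
The time-0 hedge costs 2.4253, which is the no-arbitrage price.

(0,0): Delta=-0.5130 Bond=15.7643
V0=2.4253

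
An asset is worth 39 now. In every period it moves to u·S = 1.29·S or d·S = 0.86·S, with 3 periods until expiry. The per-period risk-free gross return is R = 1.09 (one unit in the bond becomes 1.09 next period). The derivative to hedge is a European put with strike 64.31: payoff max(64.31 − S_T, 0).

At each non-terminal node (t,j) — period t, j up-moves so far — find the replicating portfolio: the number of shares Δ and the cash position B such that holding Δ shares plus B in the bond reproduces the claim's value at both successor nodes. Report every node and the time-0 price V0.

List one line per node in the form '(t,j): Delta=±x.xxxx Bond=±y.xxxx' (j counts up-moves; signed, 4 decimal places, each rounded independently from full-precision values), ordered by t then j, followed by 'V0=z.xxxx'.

Under the risk-neutral measure, an up-move has probability p* = (R−d)/(u−d) = 0.5349 and values discount at R = 1.09.
At expiry t=3: V(3,0)=39.5038, V(3,1)=27.1007, V(3,2)=8.4961, V(3,3)=0.0000
  t=2,j=0: stock 28.8444 → up 37.2093 (V=27.1007), down 24.8062 (V=39.5038). Price 30.1556; hedge Δ=-1.0000, bond B=59.0000.
  t=2,j=1: stock 43.2666 → up 55.8139 (V=8.4961), down 37.2093 (V=27.1007). Price 15.7334; hedge Δ=-1.0000, bond B=59.0000.
  t=2,j=2: stock 64.8999 → up 83.7209 (V=0.0000), down 55.8139 (V=8.4961). Price 3.6254; hedge Δ=-0.3044, bond B=23.3837.
  t=1,j=0: stock 33.5400 → up 43.2666 (V=15.7334), down 28.8444 (V=30.1556). Price 20.5884; hedge Δ=-1.0000, bond B=54.1284.
  t=1,j=1: stock 50.3100 → up 64.8999 (V=3.6254), down 43.2666 (V=15.7334). Price 8.4927; hedge Δ=-0.5597, bond B=36.6509.
  t=0,j=0: stock 39.0000 → up 50.3100 (V=8.4927), down 33.5400 (V=20.5884). Price 12.9529; hedge Δ=-0.7213, bond B=41.0825.
Self-financing check: at every node Δ·S+B equals the discounted successor values.

(0,0): Delta=-0.7213 Bond=41.0825
(1,0): Delta=-1.0000 Bond=54.1284
(1,1): Delta=-0.5597 Bond=36.6509
(2,0): Delta=-1.0000 Bond=59.0000
(2,1): Delta=-1.0000 Bond=59.0000
(2,2): Delta=-0.3044 Bond=23.3837
V0=12.9529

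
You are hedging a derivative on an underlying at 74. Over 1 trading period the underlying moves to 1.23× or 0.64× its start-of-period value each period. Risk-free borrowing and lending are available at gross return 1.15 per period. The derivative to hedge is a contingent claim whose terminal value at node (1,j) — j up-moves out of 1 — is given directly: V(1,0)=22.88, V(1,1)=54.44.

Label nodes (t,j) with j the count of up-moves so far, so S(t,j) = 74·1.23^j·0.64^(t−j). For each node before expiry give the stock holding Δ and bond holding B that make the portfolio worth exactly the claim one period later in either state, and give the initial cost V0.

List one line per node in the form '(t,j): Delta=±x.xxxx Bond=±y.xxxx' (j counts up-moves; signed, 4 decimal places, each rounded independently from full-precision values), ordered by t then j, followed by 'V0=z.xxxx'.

(0,0): Delta=0.7229 Bond=-9.8735
V0=43.6180

No-arbitrage ⇒ martingale measure with p* = (R−d)/(u−d) = 0.8644.
Payoff layer (t=1): V(1,0)=22.8800, V(1,1)=54.4400
Node (0,0) S=74.0000: V=(p*·54.4400+(1−p*)·22.8800)/1.15=43.6180; Δ=(54.4400−22.8800)/(91.0200−47.3600)=0.7229; B=V−Δ·S=-9.8735
Self-financing check: at every node Δ·S+B equals the discounted successor values.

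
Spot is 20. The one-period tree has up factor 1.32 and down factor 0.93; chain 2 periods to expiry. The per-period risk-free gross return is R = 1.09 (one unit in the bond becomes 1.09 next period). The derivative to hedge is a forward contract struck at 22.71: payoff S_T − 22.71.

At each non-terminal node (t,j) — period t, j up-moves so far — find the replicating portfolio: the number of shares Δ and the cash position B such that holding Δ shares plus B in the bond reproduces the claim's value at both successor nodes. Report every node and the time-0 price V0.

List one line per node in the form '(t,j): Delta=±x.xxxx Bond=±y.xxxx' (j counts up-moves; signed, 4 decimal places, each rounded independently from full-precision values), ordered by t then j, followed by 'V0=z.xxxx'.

(0,0): Delta=1.0000 Bond=-19.1146
(1,0): Delta=1.0000 Bond=-20.8349
(1,1): Delta=1.0000 Bond=-20.8349
V0=0.8854

The replicating-portfolio and risk-neutral prices coincide; use p* = (1.09−0.93)/(1.32−0.93) = 0.4103 for the latter.
At expiry t=2: V(2,0)=-5.4120, V(2,1)=1.8420, V(2,2)=12.1380
Node (1,0) S=18.6000: V=(p*·1.8420+(1−p*)·-5.4120)/1.09=-2.2349; Δ=(1.8420−-5.4120)/(24.5520−17.2980)=1.0000; B=V−Δ·S=-20.8349
Node (1,1) S=26.4000: V=(p*·12.1380+(1−p*)·1.8420)/1.09=5.5651; Δ=(12.1380−1.8420)/(34.8480−24.5520)=1.0000; B=V−Δ·S=-20.8349
Node (0,0) S=20.0000: V=(p*·5.5651+(1−p*)·-2.2349)/1.09=0.8854; Δ=(5.5651−-2.2349)/(26.4000−18.6000)=1.0000; B=V−Δ·S=-19.1146
Each (Δ,B) replicates both successor values, so the strategy is self-financing and V0 is arbitrage-free.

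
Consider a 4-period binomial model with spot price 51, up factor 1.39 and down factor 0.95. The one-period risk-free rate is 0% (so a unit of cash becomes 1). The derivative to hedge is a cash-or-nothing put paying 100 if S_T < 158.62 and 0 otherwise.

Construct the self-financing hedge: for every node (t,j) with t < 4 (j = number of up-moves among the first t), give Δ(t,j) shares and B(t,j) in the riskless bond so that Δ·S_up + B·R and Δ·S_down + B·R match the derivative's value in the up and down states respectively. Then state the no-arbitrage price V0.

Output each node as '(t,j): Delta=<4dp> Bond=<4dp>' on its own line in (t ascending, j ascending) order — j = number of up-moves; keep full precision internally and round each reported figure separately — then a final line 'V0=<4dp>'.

Since d<R<u, set p* = (R−d)/(u−d) = 0.1136; price each node as the discounted p*-expectation of its children.
At expiry t=4: V(4,0)=100.0000, V(4,1)=100.0000, V(4,2)=100.0000, V(4,3)=100.0000, V(4,4)=0.0000
(3,0): S=43.7261. Δ = (V_up−V_dn)/(S_up−S_dn) = (100.0000−100.0000)/(60.7793−41.5398) = 0.0000. V = [p*·100.0000 + (1−p*)·100.0000]/1 = 100.0000. B = V − Δ·S = 100.0000.
(3,1): S=63.9782. Δ = (V_up−V_dn)/(S_up−S_dn) = (100.0000−100.0000)/(88.9297−60.7793) = 0.0000. V = [p*·100.0000 + (1−p*)·100.0000]/1 = 100.0000. B = V − Δ·S = 100.0000.
(3,2): S=93.6102. Δ = (V_up−V_dn)/(S_up−S_dn) = (100.0000−100.0000)/(130.1182−88.9297) = 0.0000. V = [p*·100.0000 + (1−p*)·100.0000]/1 = 100.0000. B = V − Δ·S = 100.0000.
(3,3): S=136.9666. Δ = (V_up−V_dn)/(S_up−S_dn) = (0.0000−100.0000)/(190.3835−130.1182) = -1.6593. V = [p*·0.0000 + (1−p*)·100.0000]/1 = 88.6364. B = V − Δ·S = 315.9091.
(2,0): S=46.0275. Δ = (V_up−V_dn)/(S_up−S_dn) = (100.0000−100.0000)/(63.9782−43.7261) = 0.0000. V = [p*·100.0000 + (1−p*)·100.0000]/1 = 100.0000. B = V − Δ·S = 100.0000.
(2,1): S=67.3455. Δ = (V_up−V_dn)/(S_up−S_dn) = (100.0000−100.0000)/(93.6102−63.9782) = 0.0000. V = [p*·100.0000 + (1−p*)·100.0000]/1 = 100.0000. B = V − Δ·S = 100.0000.
(2,2): S=98.5371. Δ = (V_up−V_dn)/(S_up−S_dn) = (88.6364−100.0000)/(136.9666−93.6102) = -0.2621. V = [p*·88.6364 + (1−p*)·100.0000]/1 = 98.7087. B = V − Δ·S = 124.5351.
(1,0): S=48.4500. Δ = (V_up−V_dn)/(S_up−S_dn) = (100.0000−100.0000)/(67.3455−46.0275) = 0.0000. V = [p*·100.0000 + (1−p*)·100.0000]/1 = 100.0000. B = V − Δ·S = 100.0000.
(1,1): S=70.8900. Δ = (V_up−V_dn)/(S_up−S_dn) = (98.7087−100.0000)/(98.5371−67.3455) = -0.0414. V = [p*·98.7087 + (1−p*)·100.0000]/1 = 99.8533. B = V − Δ·S = 102.7881.
(0,0): S=51.0000. Δ = (V_up−V_dn)/(S_up−S_dn) = (99.8533−100.0000)/(70.8900−48.4500) = -0.0065. V = [p*·99.8533 + (1−p*)·100.0000]/1 = 99.9833. B = V − Δ·S = 100.3168.
Self-financing check: at every node Δ·S+B equals the discounted successor values.

(0,0): Delta=-0.0065 Bond=100.3168
(1,0): Delta=0.0000 Bond=100.0000
(1,1): Delta=-0.0414 Bond=102.7881
(2,0): Delta=0.0000 Bond=100.0000
(2,1): Delta=0.0000 Bond=100.0000
(2,2): Delta=-0.2621 Bond=124.5351
(3,0): Delta=0.0000 Bond=100.0000
(3,1): Delta=0.0000 Bond=100.0000
(3,2): Delta=0.0000 Bond=100.0000
(3,3): Delta=-1.6593 Bond=315.9091
V0=99.9833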